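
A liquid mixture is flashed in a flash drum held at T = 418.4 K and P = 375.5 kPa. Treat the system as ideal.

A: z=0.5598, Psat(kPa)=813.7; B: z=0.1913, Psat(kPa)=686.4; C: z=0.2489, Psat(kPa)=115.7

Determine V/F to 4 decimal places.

V/F = 0.8530

Raoult's law: Kᵢ = Pᵢˢᵃᵗ/P = Pᵢˢᵃᵗ/375.5.
  K_A = 813.7/375.5 = 2.166977, K_B = 686.4/375.5 = 1.827963, K_C = 115.7/375.5 = 0.308123
Newton iteration, V/F⁰ = 0.5:
  V/F = 0.5000: g = 0.26128, g' = -0.6481 → V/F = 0.9031
  V/F = 0.9031: g = -0.05035, g' = -1.0702 → V/F = 0.8561
  V/F = 0.8561: g = -0.00290, g' = -0.9525 → V/F = 0.8530
Converged at V/F = 0.8530.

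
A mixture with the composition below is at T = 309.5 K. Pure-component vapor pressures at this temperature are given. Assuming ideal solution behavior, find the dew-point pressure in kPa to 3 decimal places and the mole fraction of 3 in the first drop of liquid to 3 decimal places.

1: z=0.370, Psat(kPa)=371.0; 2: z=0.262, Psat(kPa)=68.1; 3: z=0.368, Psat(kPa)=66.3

Pdew = 96.199 kPa, x_3 = 0.534

At the dew point ψ → 1, so Σzᵢ/Kᵢ = 1 with Kᵢ = Pᵢˢᵃᵗ/P ⇒ 1/P = Σzᵢ/Pᵢˢᵃᵗ.
1/P = 0.370/371.0 + 0.262/68.1 + 0.368/66.3 = 0.010395 ⇒ P = 96.199 kPa
xᵢ = zᵢP/Pᵢˢᵃᵗ ⇒ x_3 = 0.368·96.199/66.3 = 0.534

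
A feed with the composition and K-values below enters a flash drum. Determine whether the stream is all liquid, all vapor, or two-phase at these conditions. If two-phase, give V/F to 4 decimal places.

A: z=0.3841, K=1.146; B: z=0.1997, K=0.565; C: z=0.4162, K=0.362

ΣzᵢKᵢ = 0.7037; Σzᵢ/Kᵢ = 1.8383.
Since ΣzᵢKᵢ < 1 the mixture is below its bubble point — single liquid phase.

all liquid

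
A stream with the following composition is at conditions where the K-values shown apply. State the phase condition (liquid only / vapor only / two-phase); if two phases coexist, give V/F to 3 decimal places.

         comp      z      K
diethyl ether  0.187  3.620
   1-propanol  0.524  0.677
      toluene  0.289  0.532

two-phase, V/F = 0.188

ΣzᵢKᵢ = 1.185; Σzᵢ/Kᵢ = 1.369.
Both exceed 1, so a two-phase solution exists.
Newton iteration, ψ⁰ = 0.66:
  ψ = 0.660: g = -0.2313, g' = -0.393 → ψ = 0.072
  ψ = 0.072: g = 0.0992, g' = -1.035 → ψ = 0.168
  ψ = 0.168: g = 0.0147, g' = -0.755 → ψ = 0.187
  ψ = 0.187: g = 0.0004, g' = -0.716 → ψ = 0.188
Converged at ψ = 0.188.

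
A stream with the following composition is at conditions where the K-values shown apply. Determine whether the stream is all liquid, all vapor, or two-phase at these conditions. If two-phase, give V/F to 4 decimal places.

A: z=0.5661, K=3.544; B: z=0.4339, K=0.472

two-phase, V/F = 0.9016

ΣzᵢKᵢ = 2.2111; Σzᵢ/Kᵢ = 1.0790.
Both exceed 1, so a two-phase solution exists.
Binary case is linear: z₁(K₁−1)(1+ψ(K₂−1)) + z₂(K₂−1)(1+ψ(K₁−1)) = 0
⇒ ψ = [z₁(K₁−1)+z₂(K₂−1)] / [−(K₁−1)(K₂−1)] = 1.21106/1.34323 = 0.9016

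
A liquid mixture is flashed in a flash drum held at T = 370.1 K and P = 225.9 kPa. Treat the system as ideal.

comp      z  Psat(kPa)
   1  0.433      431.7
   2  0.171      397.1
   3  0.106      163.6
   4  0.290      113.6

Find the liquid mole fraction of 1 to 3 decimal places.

x_1 = 0.240

Raoult's law: Kᵢ = Pᵢˢᵃᵗ/P = Pᵢˢᵃᵗ/225.9.
  K_1 = 431.7/225.9 = 1.91102, K_2 = 397.1/225.9 = 1.75786, K_3 = 163.6/225.9 = 0.72421, K_4 = 113.6/225.9 = 0.50288
Rachford–Rice: g(ψ) = Σ zᵢ(Kᵢ−1)/(1+ψ(Kᵢ−1)) = 0.
Feasibility: ΣzᵢKᵢ = 1.351, Σzᵢ/Kᵢ = 1.047 — both > 1, two phases present.
Newton–Raphson from ψ = 0.38:
  ψ = 0.380: g = 0.1832, g' = -0.377 → ψ = 0.867
  ψ = 0.867: g = 0.0069, g' = -0.383 → ψ = 0.885
Converged at ψ = 0.885.
Compositions from xᵢ = zᵢ/(1+ψ(Kᵢ−1)), yᵢ = Kᵢxᵢ:
  1: x = 0.240, y = 0.458
  2: x = 0.102, y = 0.180
  3: x = 0.140, y = 0.102
  4: x = 0.518, y = 0.260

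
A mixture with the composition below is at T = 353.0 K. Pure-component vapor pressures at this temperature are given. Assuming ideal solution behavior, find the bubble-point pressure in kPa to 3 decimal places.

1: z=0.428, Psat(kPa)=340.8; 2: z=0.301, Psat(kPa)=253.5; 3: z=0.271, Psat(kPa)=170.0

Pbub = 268.236 kPa

At the bubble point ψ → 0, so ΣzᵢKᵢ = 1 with Kᵢ = Pᵢˢᵃᵗ/P ⇒ P = ΣzᵢPᵢˢᵃᵗ.
P = 0.428·340.8 + 0.301·253.5 + 0.271·170.0 = 268.236 kPa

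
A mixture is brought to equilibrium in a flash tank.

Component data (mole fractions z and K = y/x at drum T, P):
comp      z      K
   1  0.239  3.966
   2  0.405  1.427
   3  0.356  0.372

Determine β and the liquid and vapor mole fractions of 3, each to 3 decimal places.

Let β = V/F and solve Σ zᵢ(Kᵢ−1)/(1+β(Kᵢ−1)) = 0.
Feasibility: ΣzᵢKᵢ = 1.658, Σzᵢ/Kᵢ = 1.301 — both > 1, two phases present.
Newton iteration, β⁰ = 0.5:
  β = 0.500: g = 0.1021, g' = -0.690 → β = 0.648
  β = 0.648: g = 0.0010, g' = -0.691 → β = 0.650
Converged at β = 0.650.
Compositions from xᵢ = zᵢ/(1+β(Kᵢ−1)), yᵢ = Kᵢxᵢ:
  1: x = 0.082, y = 0.324
  2: x = 0.317, y = 0.452
  3: x = 0.601, y = 0.224

β = 0.650, x_3 = 0.601, y_3 = 0.224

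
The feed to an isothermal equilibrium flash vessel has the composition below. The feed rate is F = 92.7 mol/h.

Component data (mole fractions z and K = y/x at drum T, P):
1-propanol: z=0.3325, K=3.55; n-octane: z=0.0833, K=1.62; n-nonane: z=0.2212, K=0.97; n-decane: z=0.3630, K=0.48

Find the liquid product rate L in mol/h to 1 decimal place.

Newton iteration, ψ⁰ = 0.5:
  ψ = 0.5000: g = 0.15030, g' = -0.6159 → ψ = 0.7440
  ψ = 0.7440: g = 0.01331, g' = -0.5339 → ψ = 0.7690
Converged at ψ = 0.7690.
Then V = ψ·F = 0.7690·92.7 = 71.3 mol/h and L = F − V = 21.4 mol/h.

L = 21.4 mol/h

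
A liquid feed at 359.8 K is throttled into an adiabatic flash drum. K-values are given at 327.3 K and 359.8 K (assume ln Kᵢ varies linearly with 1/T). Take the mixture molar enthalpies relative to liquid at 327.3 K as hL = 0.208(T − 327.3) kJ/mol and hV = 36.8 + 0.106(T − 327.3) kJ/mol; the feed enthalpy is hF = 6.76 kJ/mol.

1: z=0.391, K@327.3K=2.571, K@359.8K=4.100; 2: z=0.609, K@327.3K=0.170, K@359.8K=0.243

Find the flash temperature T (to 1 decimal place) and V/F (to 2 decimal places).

Adiabatic flash: solve Rachford–Rice at each trial T, then check hF = ψ·hV(T) + (1−ψ)·hL(T).
  T = 327.3 K: K = (2.571, 0.170), RR gives ψ = 0.083, H_out = 3.070 kJ/mol
  T = 359.8 K: K = (4.100, 0.243), RR gives ψ = 0.320, H_out = 17.477 kJ/mol
  T = 343.6 K: K = (3.285, 0.205), RR gives ψ = 0.225, H_out = 11.309 kJ/mol
  T = 335.5 K: K = (2.917, 0.187), RR gives ψ = 0.163, H_out = 7.582 kJ/mol
  T = 331.4 K: K = (2.741, 0.179), RR gives ψ = 0.126, H_out = 5.441 kJ/mol
  T = 333.4 K: K = (2.826, 0.183), RR gives ψ = 0.145, H_out = 6.511 kJ/mol
Linear interpolation between T = 333.4 (H_out = 6.511) and T = 335.5 (H_out = 7.582) on hF = 6.76 gives T ≈ 333.9 K, at which ψ = 0.15.

T = 333.9 K, V/F = 0.15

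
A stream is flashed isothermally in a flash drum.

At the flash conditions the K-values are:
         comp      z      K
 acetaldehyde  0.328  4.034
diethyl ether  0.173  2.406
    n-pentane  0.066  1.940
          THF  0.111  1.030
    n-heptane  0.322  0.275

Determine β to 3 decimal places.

β = 0.707

Let β = V/F and solve Σ zᵢ(Kᵢ−1)/(1+β(Kᵢ−1)) = 0.
Feasibility: ΣzᵢKᵢ = 2.070, Σzᵢ/Kᵢ = 1.466 — both > 1, two phases present.
Newton–Raphson from β = 0.5:
  β = 0.500: g = 0.2175, g' = -1.038 → β = 0.710
  β = 0.710: g = -0.0028, g' = -1.128 → β = 0.707
Converged at β = 0.707.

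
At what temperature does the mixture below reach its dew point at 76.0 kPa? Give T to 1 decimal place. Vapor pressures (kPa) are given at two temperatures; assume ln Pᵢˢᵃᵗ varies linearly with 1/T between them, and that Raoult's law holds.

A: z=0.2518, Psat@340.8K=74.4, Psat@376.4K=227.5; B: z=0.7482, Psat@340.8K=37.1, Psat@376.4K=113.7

Dew-point temperature: Σzᵢ·P/Pᵢˢᵃᵗ(T) = 1. Interpolate ln Pᵢˢᵃᵗ = aᵢ + bᵢ/T.
  T = 340.8 K: ΣzᵢP/Pᵢˢᵃᵗ = 1.7899
  T = 376.4 K: ΣzᵢP/Pᵢˢᵃᵗ = 0.5842
  T = 358.6 K: ΣzᵢP/Pᵢˢᵃᵗ = 0.9946
  T = 349.7 K: ΣzᵢP/Pᵢˢᵃᵗ = 1.3243
  T = 354.1 K: ΣzᵢP/Pᵢˢᵃᵗ = 1.1474
  T = 356.4 K: ΣzᵢP/Pᵢˢᵃᵗ = 1.0661
Interpolating between 356.4 K and 358.6 K gives T ≈ 358.4 K.

T = 358.4 K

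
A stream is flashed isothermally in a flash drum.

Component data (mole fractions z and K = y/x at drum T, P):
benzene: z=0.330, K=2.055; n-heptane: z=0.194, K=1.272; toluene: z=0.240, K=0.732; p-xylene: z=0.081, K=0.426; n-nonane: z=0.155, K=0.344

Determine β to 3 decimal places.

Let β = V/F and solve Σ zᵢ(Kᵢ−1)/(1+β(Kᵢ−1)) = 0.
g(0) = ΣzᵢKᵢ − 1 = 0.188 and g(1) = 1 − Σzᵢ/Kᵢ = -0.282, so a root lies in (0, 1).
Newton iteration, β⁰ = 0.5:
  β = 0.500: g = -0.0164, g' = -0.392 → β = 0.458
Converged at β = 0.458.

β = 0.458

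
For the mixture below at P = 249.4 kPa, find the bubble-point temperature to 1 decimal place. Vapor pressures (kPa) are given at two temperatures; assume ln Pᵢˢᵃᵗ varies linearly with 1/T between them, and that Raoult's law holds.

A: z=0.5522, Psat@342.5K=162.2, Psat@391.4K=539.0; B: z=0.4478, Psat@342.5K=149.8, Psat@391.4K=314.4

T = 363.3 K

Bubble-point temperature: ΣzᵢPᵢˢᵃᵗ(T) = P. Interpolate ln Pᵢˢᵃᵗ = aᵢ + bᵢ/T.
  T = 342.5 K: ΣzᵢPᵢˢᵃᵗ = 156.65 kPa
  T = 391.4 K: ΣzᵢPᵢˢᵃᵗ = 438.42 kPa
  T = 366.9 K: ΣzᵢPᵢˢᵃᵗ = 269.27 kPa
  T = 354.7 K: ΣzᵢPᵢˢᵃᵗ = 206.93 kPa
  T = 360.8 K: ΣzᵢPᵢˢᵃᵗ = 236.48 kPa
  T = 363.9 K: ΣzᵢPᵢˢᵃᵗ = 252.72 kPa
  T = 362.4 K: ΣzᵢPᵢˢᵃᵗ = 244.75 kPa
Interpolating between 362.4 K and 363.9 K gives T ≈ 363.3 K.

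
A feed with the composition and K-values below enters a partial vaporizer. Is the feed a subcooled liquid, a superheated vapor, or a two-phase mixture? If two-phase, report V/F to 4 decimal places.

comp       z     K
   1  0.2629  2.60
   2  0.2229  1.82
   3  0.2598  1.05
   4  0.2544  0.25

two-phase, V/F = 0.6039

ΣzᵢKᵢ = 1.4256; Σzᵢ/Kᵢ = 1.4886.
Both exceed 1, so a two-phase solution exists.
Material balance + equilibrium reduce to Σ zᵢ(Kᵢ−1)/(1+ψ(Kᵢ−1)) = 0.
Newton iteration, ψ⁰ = 0.38:
  ψ = 0.3800: g = 0.14684, g' = -0.6280 → ψ = 0.6138
  ψ = 0.6138: g = -0.00718, g' = -0.7297 → ψ = 0.6040
  ψ = 0.6040: g = -0.00005, g' = -0.7200 → ψ = 0.6039
Converged at ψ = 0.6039.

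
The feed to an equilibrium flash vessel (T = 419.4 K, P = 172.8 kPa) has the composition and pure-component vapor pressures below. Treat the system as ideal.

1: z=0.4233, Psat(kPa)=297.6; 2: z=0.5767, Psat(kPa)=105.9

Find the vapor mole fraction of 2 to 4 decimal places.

y_2 = 0.3990

Raoult's law: Kᵢ = Pᵢˢᵃᵗ/P = Pᵢˢᵃᵗ/172.8.
  K_1 = 297.6/172.8 = 1.722222, K_2 = 105.9/172.8 = 0.612847
Let β = V/F and solve Σ zᵢ(Kᵢ−1)/(1+β(Kᵢ−1)) = 0.
Check two-phase: ΣzᵢKᵢ = 1.0824 > 1 and Σzᵢ/Kᵢ = 1.1868 > 1, so g(0) = 0.0824 > 0 and g(1) = -0.1868 < 0.
Binary case is linear: z₁(K₁−1)(1+β(K₂−1)) + z₂(K₂−1)(1+β(K₁−1)) = 0
⇒ β = [z₁(K₁−1)+z₂(K₂−1)] / [−(K₁−1)(K₂−1)] = 0.08245/0.27961 = 0.2949
Compositions from xᵢ = zᵢ/(1+β(Kᵢ−1)), yᵢ = Kᵢxᵢ:
  1: x = 0.3490, y = 0.6010
  2: x = 0.6510, y = 0.3990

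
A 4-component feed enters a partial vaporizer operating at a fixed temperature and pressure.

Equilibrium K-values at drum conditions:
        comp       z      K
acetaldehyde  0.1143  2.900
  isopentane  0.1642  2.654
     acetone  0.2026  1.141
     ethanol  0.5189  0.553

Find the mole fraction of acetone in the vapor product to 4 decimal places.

Rachford–Rice: g(V/F) = Σ zᵢ(Kᵢ−1)/(1+V/F(Kᵢ−1)) = 0.
g(0) = ΣzᵢKᵢ − 1 = 0.2854 and g(1) = 1 − Σzᵢ/Kᵢ = -0.2172, so a root lies in (0, 1).
Newton iteration, V/F⁰ = 0.5:
  V/F = 0.5000: g = -0.01200, g' = -0.4186 → V/F = 0.4713
  V/F = 0.4713: g = 0.00011, g' = -0.4266 → V/F = 0.4716
Converged at V/F = 0.4716.
Compositions from xᵢ = zᵢ/(1+V/F(Kᵢ−1)), yᵢ = Kᵢxᵢ:
  acetaldehyde: x = 0.0603, y = 0.1748
  isopentane: x = 0.0922, y = 0.2448
  acetone: x = 0.1900, y = 0.2168
  ethanol: x = 0.6575, y = 0.3636

y_acetone = 0.2168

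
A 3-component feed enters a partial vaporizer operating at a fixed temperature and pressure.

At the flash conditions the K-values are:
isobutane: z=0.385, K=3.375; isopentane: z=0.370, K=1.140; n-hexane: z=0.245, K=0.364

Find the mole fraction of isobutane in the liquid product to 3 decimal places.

Rachford–Rice: g(V/F) = Σ zᵢ(Kᵢ−1)/(1+V/F(Kᵢ−1)) = 0.
Check two-phase: ΣzᵢKᵢ = 1.810 > 1 and Σzᵢ/Kᵢ = 1.112 > 1, so g(0) = 0.810 > 0 and g(1) = -0.112 < 0.
Newton iteration, V/F⁰ = 0.5:
  V/F = 0.500: g = 0.2379, g' = -0.673 → V/F = 0.853
  V/F = 0.853: g = 0.0076, g' = -0.717 → V/F = 0.864
Converged at V/F = 0.864.
Compositions from xᵢ = zᵢ/(1+V/F(Kᵢ−1)), yᵢ = Kᵢxᵢ:
  isobutane: x = 0.126, y = 0.426
  isopentane: x = 0.330, y = 0.376
  n-hexane: x = 0.544, y = 0.198

x_isobutane = 0.126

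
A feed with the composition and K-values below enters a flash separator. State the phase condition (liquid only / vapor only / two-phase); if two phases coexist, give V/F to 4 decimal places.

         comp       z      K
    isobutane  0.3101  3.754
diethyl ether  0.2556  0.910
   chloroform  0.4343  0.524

ΣzᵢKᵢ = 1.6243; Σzᵢ/Kᵢ = 1.1923.
Both exceed 1, so a two-phase solution exists.
Let ψ = V/F and solve Σ zᵢ(Kᵢ−1)/(1+ψ(Kᵢ−1)) = 0.
Iterate (Newton) starting at ψ = 0.5:
  ψ = 0.5000: g = 0.06390, g' = -0.5880 → ψ = 0.6087
  ψ = 0.6087: g = 0.00371, g' = -0.5257 → ψ = 0.6157
  ψ = 0.6157: g = 0.00001, g' = -0.5229 → ψ = 0.6158
Converged at ψ = 0.6158.

two-phase, V/F = 0.6158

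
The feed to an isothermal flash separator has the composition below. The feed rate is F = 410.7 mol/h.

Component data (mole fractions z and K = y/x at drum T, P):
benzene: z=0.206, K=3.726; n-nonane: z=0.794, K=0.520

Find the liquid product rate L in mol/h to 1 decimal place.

L = 354.1 mol/h

Material balance + equilibrium reduce to Σ zᵢ(Kᵢ−1)/(1+ψ(Kᵢ−1)) = 0.
Feasibility: ΣzᵢKᵢ = 1.180, Σzᵢ/Kᵢ = 1.582 — both > 1, two phases present.
Newton iteration, ψ⁰ = 0.39:
  ψ = 0.390: g = -0.1967, g' = -0.637 → ψ = 0.081
  ψ = 0.081: g = 0.0635, g' = -1.225 → ψ = 0.133
  ψ = 0.133: g = 0.0052, g' = -1.034 → ψ = 0.138
Converged at ψ = 0.138.
Then V = ψ·F = 0.1379·410.7 = 56.6 mol/h and L = F − V = 354.1 mol/h.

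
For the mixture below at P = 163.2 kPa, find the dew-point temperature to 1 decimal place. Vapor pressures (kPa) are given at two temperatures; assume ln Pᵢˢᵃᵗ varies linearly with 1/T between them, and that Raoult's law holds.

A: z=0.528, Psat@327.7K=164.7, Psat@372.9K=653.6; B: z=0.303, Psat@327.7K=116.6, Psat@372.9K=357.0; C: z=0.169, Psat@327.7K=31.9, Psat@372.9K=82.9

Dew-point temperature: Σzᵢ·P/Pᵢˢᵃᵗ(T) = 1. Interpolate ln Pᵢˢᵃᵗ = aᵢ + bᵢ/T.
  T = 327.7 K: ΣzᵢP/Pᵢˢᵃᵗ = 1.8119
  T = 372.9 K: ΣzᵢP/Pᵢˢᵃᵗ = 0.6031
  T = 350.3 K: ΣzᵢP/Pᵢˢᵃᵗ = 1.0051
  T = 361.6 K: ΣzᵢP/Pᵢˢᵃᵗ = 0.7717
  T = 356.0 K: ΣzᵢP/Pᵢˢᵃᵗ = 0.8776
  T = 353.1 K: ΣzᵢP/Pᵢˢᵃᵗ = 0.9397
Interpolating between 350.3 K and 353.1 K gives T ≈ 350.5 K.

T = 350.5 K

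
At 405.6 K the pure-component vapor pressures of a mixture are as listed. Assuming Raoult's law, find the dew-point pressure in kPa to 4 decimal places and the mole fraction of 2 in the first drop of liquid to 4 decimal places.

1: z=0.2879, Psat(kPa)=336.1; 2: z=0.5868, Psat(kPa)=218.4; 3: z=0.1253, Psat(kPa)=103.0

At the dew point ψ → 1, so Σzᵢ/Kᵢ = 1 with Kᵢ = Pᵢˢᵃᵗ/P ⇒ 1/P = Σzᵢ/Pᵢˢᵃᵗ.
1/P = 0.2879/336.1 + 0.5868/218.4 + 0.1253/103.0 = 0.0047599 ⇒ P = 210.0881 kPa
xᵢ = zᵢP/Pᵢˢᵃᵗ ⇒ x_2 = 0.5868·210.0881/218.4 = 0.5645

Pdew = 210.0881 kPa, x_2 = 0.5645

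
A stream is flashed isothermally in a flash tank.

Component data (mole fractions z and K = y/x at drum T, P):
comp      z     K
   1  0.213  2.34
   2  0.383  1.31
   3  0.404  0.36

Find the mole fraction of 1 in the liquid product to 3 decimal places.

Newton iteration, ψ⁰ = 0.5:
  ψ = 0.500: g = -0.1065, g' = -0.523 → ψ = 0.296
  ψ = 0.296: g = -0.0060, g' = -0.479 → ψ = 0.284
Converged at ψ = 0.284.
Compositions from xᵢ = zᵢ/(1+ψ(Kᵢ−1)), yᵢ = Kᵢxᵢ:
  1: x = 0.154, y = 0.361
  2: x = 0.352, y = 0.461
  3: x = 0.494, y = 0.178

x_1 = 0.154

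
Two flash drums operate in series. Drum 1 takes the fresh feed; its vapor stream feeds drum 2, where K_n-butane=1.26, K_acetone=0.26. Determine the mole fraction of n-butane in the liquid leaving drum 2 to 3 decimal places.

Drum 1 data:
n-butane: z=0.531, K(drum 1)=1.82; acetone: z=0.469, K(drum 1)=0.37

Drum 1:
Rachford–Rice: g(ψ₁) = Σ zᵢ(Kᵢ−1)/(1+ψ₁(Kᵢ−1)) = 0.
Feasibility: ΣzᵢKᵢ = 1.140, Σzᵢ/Kᵢ = 1.559 — both > 1, two phases present.
Newton–Raphson from ψ₁ = 0.35:
  ψ₁ = 0.350: g = -0.0407, g' = -0.522 → ψ₁ = 0.272
  ψ₁ = 0.272: g = -0.0005, g' = -0.510 → ψ₁ = 0.271
Converged at ψ₁ = 0.271.
Drum-1 compositions:
  n-butane: x = 0.434, y = 0.791
  acetone: x = 0.566, y = 0.209
Drum-2 feed = drum-1 vapor: z₂ = (0.7908, 0.2092).
Drum 2:
Material balance + equilibrium reduce to Σ zᵢ(Kᵢ−1)/(1+ψ₂(Kᵢ−1)) = 0.
Feasibility: ΣzᵢKᵢ = 1.051, Σzᵢ/Kᵢ = 1.432 — both > 1, two phases present.
Binary case is linear: z₁(K₁−1)(1+ψ₂(K₂−1)) + z₂(K₂−1)(1+ψ₂(K₁−1)) = 0
⇒ ψ₂ = [z₁(K₁−1)+z₂(K₂−1)] / [−(K₁−1)(K₂−1)] = 0.0508/0.1924 = 0.264
  n-butane: x = 0.740, y = 0.932
  acetone: x = 0.260, y = 0.068

x_n-butane (drum 2) = 0.740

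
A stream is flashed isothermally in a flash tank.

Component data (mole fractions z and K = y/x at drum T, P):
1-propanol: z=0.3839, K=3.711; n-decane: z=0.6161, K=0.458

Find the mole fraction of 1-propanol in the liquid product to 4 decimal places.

x_1-propanol = 0.1666

Rachford–Rice: g(V/F) = Σ zᵢ(Kᵢ−1)/(1+V/F(Kᵢ−1)) = 0.
g(0) = ΣzᵢKᵢ − 1 = 0.7068 and g(1) = 1 − Σzᵢ/Kᵢ = -0.4486, so a root lies in (0, 1).
Binary case is linear: z₁(K₁−1)(1+V/F(K₂−1)) + z₂(K₂−1)(1+V/F(K₁−1)) = 0
⇒ V/F = [z₁(K₁−1)+z₂(K₂−1)] / [−(K₁−1)(K₂−1)] = 0.70683/1.46936 = 0.4810
Compositions from xᵢ = zᵢ/(1+V/F(Kᵢ−1)), yᵢ = Kᵢxᵢ:
  1-propanol: x = 0.1666, y = 0.6183
  n-decane: x = 0.8334, y = 0.3817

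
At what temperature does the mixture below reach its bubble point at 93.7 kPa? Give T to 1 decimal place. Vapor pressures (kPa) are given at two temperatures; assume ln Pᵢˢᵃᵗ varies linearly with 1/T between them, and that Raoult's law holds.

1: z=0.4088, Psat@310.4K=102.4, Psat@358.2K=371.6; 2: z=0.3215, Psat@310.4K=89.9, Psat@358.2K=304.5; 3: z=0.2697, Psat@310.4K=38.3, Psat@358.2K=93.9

T = 315.4 K

Bubble-point temperature: ΣzᵢPᵢˢᵃᵗ(T) = P. Interpolate ln Pᵢˢᵃᵗ = aᵢ + bᵢ/T.
  T = 310.4 K: ΣzᵢPᵢˢᵃᵗ = 81.09 kPa
  T = 358.2 K: ΣzᵢPᵢˢᵃᵗ = 275.13 kPa
  T = 334.3 K: ΣzᵢPᵢˢᵃᵗ = 155.77 kPa
  T = 322.4 K: ΣzᵢPᵢˢᵃᵗ = 113.85 kPa
  T = 316.4 K: ΣzᵢPᵢˢᵃᵗ = 96.38 kPa
  T = 313.4 K: ΣzᵢPᵢˢᵃᵗ = 88.48 kPa
  T = 314.9 K: ΣzᵢPᵢˢᵃᵗ = 92.36 kPa
Interpolating between 314.9 K and 316.4 K gives T ≈ 315.4 K.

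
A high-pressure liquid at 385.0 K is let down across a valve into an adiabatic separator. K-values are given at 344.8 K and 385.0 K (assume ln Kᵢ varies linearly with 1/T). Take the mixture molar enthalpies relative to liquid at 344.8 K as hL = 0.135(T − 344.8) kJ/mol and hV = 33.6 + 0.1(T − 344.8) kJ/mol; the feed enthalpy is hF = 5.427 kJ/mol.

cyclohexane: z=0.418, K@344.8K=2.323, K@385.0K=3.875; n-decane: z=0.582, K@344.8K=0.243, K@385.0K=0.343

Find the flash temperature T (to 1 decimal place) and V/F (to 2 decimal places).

Adiabatic flash: solve Rachford–Rice at each trial T, then check hF = ψ·hV(T) + (1−ψ)·hL(T).
  T = 344.8 K: K = (2.323, 0.243), RR gives ψ = 0.112, H_out = 3.772 kJ/mol
  T = 385.0 K: K = (3.875, 0.343), RR gives ψ = 0.434, H_out = 19.392 kJ/mol
  T = 364.9 K: K = (3.043, 0.291), RR gives ψ = 0.305, H_out = 12.748 kJ/mol
  T = 354.9 K: K = (2.671, 0.267), RR gives ψ = 0.222, H_out = 8.739 kJ/mol
  T = 349.9 K: K = (2.495, 0.255), RR gives ψ = 0.172, H_out = 6.429 kJ/mol
  T = 347.4 K: K = (2.410, 0.249), RR gives ψ = 0.144, H_out = 5.170 kJ/mol
  T = 348.6 K: K = (2.450, 0.252), RR gives ψ = 0.158, H_out = 5.784 kJ/mol
Linear interpolation between T = 347.4 (H_out = 5.170) and T = 348.6 (H_out = 5.784) on hF = 5.427 gives T ≈ 347.9 K, at which ψ = 0.15.

T = 347.9 K, V/F = 0.15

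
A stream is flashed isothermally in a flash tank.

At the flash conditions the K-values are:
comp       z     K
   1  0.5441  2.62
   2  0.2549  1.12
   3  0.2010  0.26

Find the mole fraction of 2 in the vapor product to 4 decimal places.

Let ψ = V/F and solve Σ zᵢ(Kᵢ−1)/(1+ψ(Kᵢ−1)) = 0.
Check two-phase: ΣzᵢKᵢ = 1.7633 > 1 and Σzᵢ/Kᵢ = 1.2083 > 1, so g(0) = 0.7633 > 0 and g(1) = -0.2083 < 0.
Newton–Raphson from ψ = 0.5:
  ψ = 0.5000: g = 0.27975, g' = -0.7164 → ψ = 0.8905
  ψ = 0.8905: g = -0.04761, g' = -1.1886 → ψ = 0.8504
  ψ = 0.8504: g = -0.00277, g' = -1.0566 → ψ = 0.8478
Converged at ψ = 0.8478.
Compositions from xᵢ = zᵢ/(1+ψ(Kᵢ−1)), yᵢ = Kᵢxᵢ:
  1: x = 0.2292, y = 0.6006
  2: x = 0.2314, y = 0.2591
  3: x = 0.5394, y = 0.1402

y_2 = 0.2591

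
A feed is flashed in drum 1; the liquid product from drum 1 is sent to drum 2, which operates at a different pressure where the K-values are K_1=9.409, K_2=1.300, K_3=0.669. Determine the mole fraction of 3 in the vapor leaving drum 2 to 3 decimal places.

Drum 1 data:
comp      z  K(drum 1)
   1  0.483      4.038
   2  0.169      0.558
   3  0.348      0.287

y_3 (drum 2) = 0.527

Drum 1:
Newton–Raphson from ψ₁ = 0.36:
  ψ₁ = 0.360: g = 0.2782, g' = -1.384 → ψ₁ = 0.561
  ψ₁ = 0.561: g = 0.0297, g' = -1.159 → ψ₁ = 0.587
Converged at ψ₁ = 0.587.
Drum-1 compositions:
  1: x = 0.174, y = 0.701
  2: x = 0.228, y = 0.127
  3: x = 0.598, y = 0.172
Drum-2 feed = drum-1 liquid: z₂ = (0.1736, 0.2282, 0.5982).
Drum 2:
Iterate (Newton) starting at ψ₂ = 0.59:
  ψ₂ = 0.590: g = 0.0570, g' = -0.461 → ψ₂ = 0.713
  ψ₂ = 0.713: g = 0.0057, g' = -0.377 → ψ₂ = 0.729
Converged at ψ₂ = 0.729.
  1: x = 0.024, y = 0.229
  2: x = 0.187, y = 0.243
  3: x = 0.788, y = 0.527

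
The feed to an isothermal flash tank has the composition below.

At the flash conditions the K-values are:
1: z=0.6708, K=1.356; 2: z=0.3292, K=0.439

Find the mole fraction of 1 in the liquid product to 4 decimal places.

x_1 = 0.6118

Material balance + equilibrium reduce to Σ zᵢ(Kᵢ−1)/(1+V/F(Kᵢ−1)) = 0.
Check two-phase: ΣzᵢKᵢ = 1.0541 > 1 and Σzᵢ/Kᵢ = 1.2446 > 1, so g(0) = 0.0541 > 0 and g(1) = -0.2446 < 0.
Newton iteration, V/F⁰ = 0.5:
  V/F = 0.5000: g = -0.05396, g' = -0.2614 → V/F = 0.2936
  V/F = 0.2936: g = -0.00489, g' = -0.2182 → V/F = 0.2712
  V/F = 0.2712: g = -0.00004, g' = -0.2148 → V/F = 0.2710
Converged at V/F = 0.2710.
Compositions from xᵢ = zᵢ/(1+V/F(Kᵢ−1)), yᵢ = Kᵢxᵢ:
  1: x = 0.6118, y = 0.8296
  2: x = 0.3882, y = 0.1704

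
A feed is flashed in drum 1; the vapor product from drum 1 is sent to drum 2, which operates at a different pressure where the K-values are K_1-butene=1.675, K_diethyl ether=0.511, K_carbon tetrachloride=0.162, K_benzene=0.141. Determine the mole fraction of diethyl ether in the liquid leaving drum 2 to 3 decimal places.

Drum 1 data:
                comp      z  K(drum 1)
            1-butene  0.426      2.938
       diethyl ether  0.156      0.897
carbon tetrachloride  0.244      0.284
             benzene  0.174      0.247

x_diethyl ether (drum 2) = 0.197

Drum 1:
Material balance + equilibrium reduce to Σ zᵢ(Kᵢ−1)/(1+ψ₁(Kᵢ−1)) = 0.
g(0) = ΣzᵢKᵢ − 1 = 0.504 and g(1) = 1 − Σzᵢ/Kᵢ = -0.883, so a root lies in (0, 1).
Newton iteration, ψ₁⁰ = 0.54:
  ψ₁ = 0.540: g = -0.1192, g' = -0.997 → ψ₁ = 0.420
  ψ₁ = 0.420: g = -0.0035, g' = -0.955 → ψ₁ = 0.417
Converged at ψ₁ = 0.417.
Drum-1 compositions:
  1-butene: x = 0.236, y = 0.692
  diethyl ether: x = 0.163, y = 0.146
  carbon tetrachloride: x = 0.348, y = 0.099
  benzene: x = 0.254, y = 0.063
Drum-2 feed = drum-1 vapor: z₂ = (0.6924, 0.1462, 0.0988, 0.0626).
Drum 2:
Let ψ₂ = V/F and solve Σ zᵢ(Kᵢ−1)/(1+ψ₂(Kᵢ−1)) = 0.
Feasibility: ΣzᵢKᵢ = 1.259, Σzᵢ/Kᵢ = 1.753 — both > 1, two phases present.
Newton–Raphson from ψ₂ = 0.55:
  ψ₂ = 0.550: g = -0.0125, g' = -0.638 → ψ₂ = 0.530
Converged at ψ₂ = 0.530.
  1-butene: x = 0.510, y = 0.854
  diethyl ether: x = 0.197, y = 0.101
  carbon tetrachloride: x = 0.178, y = 0.029
  benzene: x = 0.115, y = 0.016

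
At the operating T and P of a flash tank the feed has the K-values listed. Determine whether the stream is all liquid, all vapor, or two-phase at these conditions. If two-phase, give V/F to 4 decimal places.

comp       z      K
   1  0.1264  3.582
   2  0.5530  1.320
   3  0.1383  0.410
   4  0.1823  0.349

two-phase, V/F = 0.5071

ΣzᵢKᵢ = 1.3031; Σzᵢ/Kᵢ = 1.3139.
Both exceed 1, so a two-phase solution exists.
Newton–Raphson from ψ = 0.5:
  ψ = 0.5000: g = 0.00332, g' = -0.4693 → ψ = 0.5071
Converged at ψ = 0.5071.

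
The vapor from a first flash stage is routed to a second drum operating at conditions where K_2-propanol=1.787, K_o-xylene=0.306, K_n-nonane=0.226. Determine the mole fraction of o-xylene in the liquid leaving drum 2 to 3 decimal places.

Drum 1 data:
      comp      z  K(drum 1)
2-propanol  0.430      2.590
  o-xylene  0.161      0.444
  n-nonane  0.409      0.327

Drum 1:
Rachford–Rice: g(ψ₁) = Σ zᵢ(Kᵢ−1)/(1+ψ₁(Kᵢ−1)) = 0.
Feasibility: ΣzᵢKᵢ = 1.319, Σzᵢ/Kᵢ = 1.779 — both > 1, two phases present.
Newton iteration, ψ₁⁰ = 0.36:
  ψ₁ = 0.360: g = -0.0404, g' = -0.840 → ψ₁ = 0.312
Converged at ψ₁ = 0.312.
Drum-1 compositions:
  2-propanol: x = 0.287, y = 0.744
  o-xylene: x = 0.195, y = 0.087
  n-nonane: x = 0.518, y = 0.169
Drum-2 feed = drum-1 vapor: z₂ = (0.7442, 0.0865, 0.1693).
Drum 2:
Newton iteration, ψ₂⁰ = 0.5:
  ψ₂ = 0.500: g = 0.1145, g' = -0.605 → ψ₂ = 0.689
  ψ₂ = 0.689: g = -0.0164, g' = -0.813 → ψ₂ = 0.669
Converged at ψ₂ = 0.669.
  2-propanol: x = 0.488, y = 0.871
  o-xylene: x = 0.161, y = 0.049
  n-nonane: x = 0.351, y = 0.079

x_o-xylene (drum 2) = 0.161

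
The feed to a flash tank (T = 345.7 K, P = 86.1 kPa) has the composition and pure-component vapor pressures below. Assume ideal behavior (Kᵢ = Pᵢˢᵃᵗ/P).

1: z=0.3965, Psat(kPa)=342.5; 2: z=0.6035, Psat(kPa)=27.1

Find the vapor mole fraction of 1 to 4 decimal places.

y_1 = 0.7441

Raoult's law: Kᵢ = Pᵢˢᵃᵗ/P = Pᵢˢᵃᵗ/86.1.
  K_1 = 342.5/86.1 = 3.977933, K_2 = 27.1/86.1 = 0.314750
Let ψ = V/F and solve Σ zᵢ(Kᵢ−1)/(1+ψ(Kᵢ−1)) = 0.
g(0) = ΣzᵢKᵢ − 1 = 0.7672 and g(1) = 1 − Σzᵢ/Kᵢ = -1.0171, so a root lies in (0, 1).
Iterate (Newton) starting at ψ = 0.7:
  ψ = 0.7000: g = -0.41199, g' = -1.4163 → ψ = 0.4091
  ψ = 0.4091: g = -0.04236, g' = -1.2617 → ψ = 0.3755
  ψ = 0.3755: g = 0.00056, g' = -1.2974 → ψ = 0.3760
Converged at ψ = 0.3760.
Compositions from xᵢ = zᵢ/(1+ψ(Kᵢ−1)), yᵢ = Kᵢxᵢ:
  1: x = 0.1871, y = 0.7441
  2: x = 0.8129, y = 0.2559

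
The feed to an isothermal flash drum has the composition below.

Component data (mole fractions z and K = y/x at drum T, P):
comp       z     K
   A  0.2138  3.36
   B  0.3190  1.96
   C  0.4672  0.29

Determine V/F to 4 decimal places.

V/F = 0.4189

Newton–Raphson from V/F = 0.5:
  V/F = 0.5000: g = -0.07591, g' = -0.9509 → V/F = 0.4202
  V/F = 0.4202: g = -0.00117, g' = -0.9278 → V/F = 0.4189
Converged at V/F = 0.4189.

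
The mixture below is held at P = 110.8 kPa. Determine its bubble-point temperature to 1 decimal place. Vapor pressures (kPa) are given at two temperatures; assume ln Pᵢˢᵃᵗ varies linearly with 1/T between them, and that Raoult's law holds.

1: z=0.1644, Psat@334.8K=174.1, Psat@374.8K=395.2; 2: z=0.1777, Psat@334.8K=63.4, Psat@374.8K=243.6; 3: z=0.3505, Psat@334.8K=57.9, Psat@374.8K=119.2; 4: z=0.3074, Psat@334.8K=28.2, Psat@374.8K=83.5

T = 354.3 K

Bubble-point temperature: ΣzᵢPᵢˢᵃᵗ(T) = P. Interpolate ln Pᵢˢᵃᵗ = aᵢ + bᵢ/T.
  T = 334.8 K: ΣzᵢPᵢˢᵃᵗ = 68.85 kPa
  T = 374.8 K: ΣzᵢPᵢˢᵃᵗ = 175.71 kPa
  T = 354.8 K: ΣzᵢPᵢˢᵃᵗ = 112.17 kPa
  T = 344.8 K: ΣzᵢPᵢˢᵃᵗ = 88.34 kPa
  T = 349.8 K: ΣzᵢPᵢˢᵃᵗ = 99.67 kPa
  T = 352.3 K: ΣzᵢPᵢˢᵃᵗ = 105.77 kPa
Interpolating between 352.3 K and 354.8 K gives T ≈ 354.3 K.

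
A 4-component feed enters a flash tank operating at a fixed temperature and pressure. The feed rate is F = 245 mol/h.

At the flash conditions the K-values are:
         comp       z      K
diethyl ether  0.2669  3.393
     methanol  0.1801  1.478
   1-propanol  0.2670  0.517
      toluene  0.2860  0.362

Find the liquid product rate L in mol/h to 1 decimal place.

L = 149.1 mol/h

Rachford–Rice: g(β) = Σ zᵢ(Kᵢ−1)/(1+β(Kᵢ−1)) = 0.
g(0) = ΣzᵢKᵢ − 1 = 0.4134 and g(1) = 1 − Σzᵢ/Kᵢ = -0.5070, so a root lies in (0, 1).
Newton–Raphson from β = 0.45:
  β = 0.4500: g = -0.04235, g' = -0.7130 → β = 0.3906
  β = 0.3906: g = 0.00069, g' = -0.7387 → β = 0.3915
Converged at β = 0.3915.
Then V = β·F = 0.3915·245 = 95.9 mol/h and L = F − V = 149.1 mol/h.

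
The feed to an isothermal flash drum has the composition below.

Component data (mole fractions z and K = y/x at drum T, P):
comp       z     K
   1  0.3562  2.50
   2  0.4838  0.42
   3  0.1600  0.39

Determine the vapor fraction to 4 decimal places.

ψ = 0.1771

Rachford–Rice: g(ψ) = Σ zᵢ(Kᵢ−1)/(1+ψ(Kᵢ−1)) = 0.
g(0) = ΣzᵢKᵢ − 1 = 0.1561 and g(1) = 1 − Σzᵢ/Kᵢ = -0.7046, so a root lies in (0, 1).
Newton iteration, ψ⁰ = 0.52:
  ψ = 0.5200: g = -0.24455, g' = -0.7143 → ψ = 0.1776
  ψ = 0.1776: g = -0.00041, g' = -0.7769 → ψ = 0.1771
Converged at ψ = 0.1771.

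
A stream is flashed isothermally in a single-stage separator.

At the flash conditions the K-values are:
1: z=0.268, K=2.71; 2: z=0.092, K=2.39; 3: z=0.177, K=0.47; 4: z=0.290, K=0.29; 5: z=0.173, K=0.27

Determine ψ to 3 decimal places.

ψ = 0.146

Iterate (Newton) starting at ψ = 0.45:
  ψ = 0.450: g = -0.2762, g' = -0.923 → ψ = 0.151
  ψ = 0.151: g = -0.0045, g' = -0.975 → ψ = 0.146
Converged at ψ = 0.146.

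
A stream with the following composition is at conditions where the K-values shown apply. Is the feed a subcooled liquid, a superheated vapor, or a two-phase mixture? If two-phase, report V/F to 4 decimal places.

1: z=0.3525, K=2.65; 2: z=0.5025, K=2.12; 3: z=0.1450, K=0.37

superheated vapor

ΣzᵢKᵢ = 2.0531; Σzᵢ/Kᵢ = 0.7619.
Since Σzᵢ/Kᵢ < 1 the mixture is above its dew point — single vapor phase.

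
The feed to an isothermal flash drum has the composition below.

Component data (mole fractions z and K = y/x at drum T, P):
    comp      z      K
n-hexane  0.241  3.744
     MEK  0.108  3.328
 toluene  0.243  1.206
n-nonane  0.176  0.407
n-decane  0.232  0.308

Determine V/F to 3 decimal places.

Rachford–Rice: g(V/F) = Σ zᵢ(Kᵢ−1)/(1+V/F(Kᵢ−1)) = 0.
Feasibility: ΣzᵢKᵢ = 1.698, Σzᵢ/Kᵢ = 1.484 — both > 1, two phases present.
Iterate (Newton) starting at V/F = 0.38:
  V/F = 0.380: g = 0.1510, g' = -0.916 → V/F = 0.545
  V/F = 0.545: g = 0.0090, g' = -0.835 → V/F = 0.556
Converged at V/F = 0.556.

V/F = 0.556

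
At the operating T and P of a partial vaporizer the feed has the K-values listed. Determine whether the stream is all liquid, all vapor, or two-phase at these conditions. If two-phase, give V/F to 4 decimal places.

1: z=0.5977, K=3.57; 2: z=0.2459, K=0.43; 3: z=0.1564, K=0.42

two-phase, V/F = 0.8849

ΣzᵢKᵢ = 2.3052; Σzᵢ/Kᵢ = 1.1117.
Both exceed 1, so a two-phase solution exists.
Rachford–Rice: g(ψ) = Σ zᵢ(Kᵢ−1)/(1+ψ(Kᵢ−1)) = 0.
Newton iteration, ψ⁰ = 0.5:
  ψ = 0.5000: g = 0.34845, g' = -1.0167 → ψ = 0.8427
  ψ = 0.8427: g = 0.03805, g' = -0.8911 → ψ = 0.8854
  ψ = 0.8854: g = -0.00049, g' = -0.9159 → ψ = 0.8849
Converged at ψ = 0.8849.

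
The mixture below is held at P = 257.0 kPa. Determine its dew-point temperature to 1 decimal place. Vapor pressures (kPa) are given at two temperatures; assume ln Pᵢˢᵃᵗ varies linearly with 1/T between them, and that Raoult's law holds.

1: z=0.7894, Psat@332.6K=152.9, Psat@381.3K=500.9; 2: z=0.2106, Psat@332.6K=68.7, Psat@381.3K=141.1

Dew-point temperature: Σzᵢ·P/Pᵢˢᵃᵗ(T) = 1. Interpolate ln Pᵢˢᵃᵗ = aᵢ + bᵢ/T.
  T = 332.6 K: ΣzᵢP/Pᵢˢᵃᵗ = 2.1147
  T = 381.3 K: ΣzᵢP/Pᵢˢᵃᵗ = 0.7886
  T = 357.0 K: ΣzᵢP/Pᵢˢᵃᵗ = 1.2392
  T = 369.1 K: ΣzᵢP/Pᵢˢᵃᵗ = 0.9807
  T = 363.1 K: ΣzᵢP/Pᵢˢᵃᵗ = 1.0987
  T = 366.1 K: ΣzᵢP/Pᵢˢᵃᵗ = 1.0375
  T = 367.6 K: ΣzᵢP/Pᵢˢᵃᵗ = 1.0085
Interpolating between 367.6 K and 369.1 K gives T ≈ 368.1 K.

T = 368.1 K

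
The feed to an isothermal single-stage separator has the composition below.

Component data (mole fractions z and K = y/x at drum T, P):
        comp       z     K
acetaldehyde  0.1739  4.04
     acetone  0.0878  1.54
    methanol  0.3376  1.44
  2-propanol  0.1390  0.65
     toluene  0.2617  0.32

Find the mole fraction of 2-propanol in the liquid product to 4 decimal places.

x_2-propanol = 0.1733

Let ψ = V/F and solve Σ zᵢ(Kᵢ−1)/(1+ψ(Kᵢ−1)) = 0.
Feasibility: ΣzᵢKᵢ = 1.4980, Σzᵢ/Kᵢ = 1.3662 — both > 1, two phases present.
Newton–Raphson from ψ = 0.35:
  ψ = 0.3500: g = 0.13575, g' = -0.6750 → ψ = 0.5511
  ψ = 0.5511: g = 0.00879, g' = -0.6178 → ψ = 0.5654
  ψ = 0.5654: g = -0.00002, g' = -0.6202 → ψ = 0.5653
Converged at ψ = 0.5653.
Compositions from xᵢ = zᵢ/(1+ψ(Kᵢ−1)), yᵢ = Kᵢxᵢ:
  acetaldehyde: x = 0.0640, y = 0.2584
  acetone: x = 0.0673, y = 0.1036
  methanol: x = 0.2704, y = 0.3893
  2-propanol: x = 0.1733, y = 0.1126
  toluene: x = 0.4251, y = 0.1360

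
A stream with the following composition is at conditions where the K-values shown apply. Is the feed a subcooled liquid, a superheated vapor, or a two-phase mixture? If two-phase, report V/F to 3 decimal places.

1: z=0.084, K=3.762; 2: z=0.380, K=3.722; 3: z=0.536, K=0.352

ΣzᵢKᵢ = 1.919; Σzᵢ/Kᵢ = 1.647.
Both exceed 1, so a two-phase solution exists.
Material balance + equilibrium reduce to Σ zᵢ(Kᵢ−1)/(1+ψ(Kᵢ−1)) = 0.
Iterate (Newton) starting at ψ = 0.52:
  ψ = 0.520: g = -0.0004, g' = -1.103 → ψ = 0.520
Converged at ψ = 0.520.

two-phase, V/F = 0.520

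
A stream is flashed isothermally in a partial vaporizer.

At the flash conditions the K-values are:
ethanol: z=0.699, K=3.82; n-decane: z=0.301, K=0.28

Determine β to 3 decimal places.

β = 0.864

Newton–Raphson from β = 0.35:
  β = 0.350: g = 0.7023, g' = -1.687 → β = 0.766
  β = 0.766: g = 0.1401, g' = -1.333 → β = 0.871
  β = 0.871: g = -0.0116, g' = -1.589 → β = 0.864
Converged at β = 0.864.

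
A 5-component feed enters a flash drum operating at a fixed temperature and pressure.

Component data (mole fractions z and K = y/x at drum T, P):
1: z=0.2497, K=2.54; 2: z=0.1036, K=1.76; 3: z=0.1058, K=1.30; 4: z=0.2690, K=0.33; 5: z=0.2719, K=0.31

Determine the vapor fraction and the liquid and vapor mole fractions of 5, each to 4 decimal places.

Let ψ = V/F and solve Σ zᵢ(Kᵢ−1)/(1+ψ(Kᵢ−1)) = 0.
Check two-phase: ΣzᵢKᵢ = 1.1272 > 1 and Σzᵢ/Kᵢ = 1.9308 > 1, so g(0) = 0.1272 > 0 and g(1) = -0.9308 < 0.
Iterate (Newton) starting at ψ = 0.46:
  ψ = 0.4600: g = -0.22405, g' = -0.7732 → ψ = 0.1702
  ψ = 0.1702: g = -0.01144, g' = -0.7473 → ψ = 0.1549
  ψ = 0.1549: g = 0.00006, g' = -0.7552 → ψ = 0.1550
Converged at ψ = 0.1550.
Compositions from xᵢ = zᵢ/(1+ψ(Kᵢ−1)), yᵢ = Kᵢxᵢ:
  1: x = 0.2016, y = 0.5120
  2: x = 0.0927, y = 0.1631
  3: x = 0.1011, y = 0.1314
  4: x = 0.3002, y = 0.0991
  5: x = 0.3045, y = 0.0944

ψ = 0.1550, x_5 = 0.3045, y_5 = 0.0944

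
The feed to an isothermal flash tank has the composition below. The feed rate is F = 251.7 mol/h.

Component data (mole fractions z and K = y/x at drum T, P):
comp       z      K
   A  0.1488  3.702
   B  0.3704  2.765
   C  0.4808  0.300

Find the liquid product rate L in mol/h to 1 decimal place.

L = 125.7 mol/h

Newton–Raphson from β = 0.56:
  β = 0.5600: g = -0.06478, g' = -1.1012 → β = 0.5012
  β = 0.5012: g = -0.00075, g' = -1.0799 → β = 0.5005
Converged at β = 0.5005.
Then V = β·F = 0.5005·251.7 = 126.0 mol/h and L = F − V = 125.7 mol/h.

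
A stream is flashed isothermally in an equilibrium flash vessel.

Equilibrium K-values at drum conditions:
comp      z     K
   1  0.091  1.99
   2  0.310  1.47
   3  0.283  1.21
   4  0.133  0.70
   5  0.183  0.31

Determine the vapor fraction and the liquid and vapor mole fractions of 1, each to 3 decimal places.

ψ = 0.475, x_1 = 0.062, y_1 = 0.123

Let ψ = V/F and solve Σ zᵢ(Kᵢ−1)/(1+ψ(Kᵢ−1)) = 0.
g(0) = ΣzᵢKᵢ − 1 = 0.129 and g(1) = 1 − Σzᵢ/Kᵢ = -0.271, so a root lies in (0, 1).
Iterate (Newton) starting at ψ = 0.54:
  ψ = 0.540: g = -0.0206, g' = -0.330 → ψ = 0.478
  ψ = 0.478: g = -0.0007, g' = -0.307 → ψ = 0.475
Converged at ψ = 0.475.
Compositions from xᵢ = zᵢ/(1+ψ(Kᵢ−1)), yᵢ = Kᵢxᵢ:
  1: x = 0.062, y = 0.123
  2: x = 0.253, y = 0.373
  3: x = 0.257, y = 0.311
  4: x = 0.155, y = 0.109
  5: x = 0.272, y = 0.084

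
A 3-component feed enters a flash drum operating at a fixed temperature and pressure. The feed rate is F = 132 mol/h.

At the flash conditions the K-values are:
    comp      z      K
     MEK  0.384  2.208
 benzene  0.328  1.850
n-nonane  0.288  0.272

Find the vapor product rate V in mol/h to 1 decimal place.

V = 92.2 mol/h

Material balance + equilibrium reduce to Σ zᵢ(Kᵢ−1)/(1+V/F(Kᵢ−1)) = 0.
Check two-phase: ΣzᵢKᵢ = 1.533 > 1 and Σzᵢ/Kᵢ = 1.410 > 1, so g(0) = 0.533 > 0 and g(1) = -0.410 < 0.
Iterate (Newton) starting at V/F = 0.5:
  V/F = 0.500: g = 0.1552, g' = -0.712 → V/F = 0.718
  V/F = 0.718: g = -0.0177, g' = -0.922 → V/F = 0.699
  V/F = 0.699: g = -0.0003, g' = -0.890 → V/F = 0.698
Converged at V/F = 0.698.
Then V = V/F·F = 0.6984·132 = 92.2 mol/h and L = F − V = 39.8 mol/h.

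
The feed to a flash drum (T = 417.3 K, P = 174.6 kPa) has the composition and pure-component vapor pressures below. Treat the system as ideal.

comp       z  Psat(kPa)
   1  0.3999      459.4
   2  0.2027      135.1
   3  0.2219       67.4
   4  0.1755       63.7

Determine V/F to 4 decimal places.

Raoult's law: Kᵢ = Pᵢˢᵃᵗ/P = Pᵢˢᵃᵗ/174.6.
  K_1 = 459.4/174.6 = 2.631157, K_2 = 135.1/174.6 = 0.773769, K_3 = 67.4/174.6 = 0.386025, K_4 = 63.7/174.6 = 0.364834
Rachford–Rice: g(V/F) = Σ zᵢ(Kᵢ−1)/(1+V/F(Kᵢ−1)) = 0.
Check two-phase: ΣzᵢKᵢ = 1.3587 > 1 and Σzᵢ/Kᵢ = 1.4698 > 1, so g(0) = 0.3587 > 0 and g(1) = -0.4698 < 0.
Newton iteration, V/F⁰ = 0.56:
  V/F = 0.5600: g = -0.09225, g' = -0.6690 → V/F = 0.4221
  V/F = 0.4221: g = -0.00060, g' = -0.6705 → V/F = 0.4212
Converged at V/F = 0.4212.

V/F = 0.4212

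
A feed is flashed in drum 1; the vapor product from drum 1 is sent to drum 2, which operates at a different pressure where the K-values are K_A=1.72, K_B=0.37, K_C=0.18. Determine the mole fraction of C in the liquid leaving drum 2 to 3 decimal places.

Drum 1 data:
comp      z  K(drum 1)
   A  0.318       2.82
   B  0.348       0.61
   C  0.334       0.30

Drum 1:
Let ψ₁ = V/F and solve Σ zᵢ(Kᵢ−1)/(1+ψ₁(Kᵢ−1)) = 0.
g(0) = ΣzᵢKᵢ − 1 = 0.209 and g(1) = 1 − Σzᵢ/Kᵢ = -0.797, so a root lies in (0, 1).
Newton–Raphson from ψ₁ = 0.5:
  ψ₁ = 0.500: g = -0.2253, g' = -0.758 → ψ₁ = 0.203
  ψ₁ = 0.203: g = 0.0029, g' = -0.847 → ψ₁ = 0.206
Converged at ψ₁ = 0.206.
Drum-1 compositions:
  A: x = 0.231, y = 0.652
  B: x = 0.378, y = 0.231
  C: x = 0.390, y = 0.117
Drum-2 feed = drum-1 vapor: z₂ = (0.6521, 0.2308, 0.1171).
Drum 2:
Material balance + equilibrium reduce to Σ zᵢ(Kᵢ−1)/(1+ψ₂(Kᵢ−1)) = 0.
Check two-phase: ΣzᵢKᵢ = 1.228 > 1 and Σzᵢ/Kᵢ = 1.654 > 1, so g(0) = 0.228 > 0 and g(1) = -0.654 < 0.
Newton iteration, ψ₂⁰ = 0.53:
  ψ₂ = 0.530: g = -0.0484, g' = -0.630 → ψ₂ = 0.453
  ψ₂ = 0.453: g = -0.0024, g' = -0.571 → ψ₂ = 0.449
Converged at ψ₂ = 0.449.
  A: x = 0.493, y = 0.848
  B: x = 0.322, y = 0.119
  C: x = 0.185, y = 0.033

x_C (drum 2) = 0.185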